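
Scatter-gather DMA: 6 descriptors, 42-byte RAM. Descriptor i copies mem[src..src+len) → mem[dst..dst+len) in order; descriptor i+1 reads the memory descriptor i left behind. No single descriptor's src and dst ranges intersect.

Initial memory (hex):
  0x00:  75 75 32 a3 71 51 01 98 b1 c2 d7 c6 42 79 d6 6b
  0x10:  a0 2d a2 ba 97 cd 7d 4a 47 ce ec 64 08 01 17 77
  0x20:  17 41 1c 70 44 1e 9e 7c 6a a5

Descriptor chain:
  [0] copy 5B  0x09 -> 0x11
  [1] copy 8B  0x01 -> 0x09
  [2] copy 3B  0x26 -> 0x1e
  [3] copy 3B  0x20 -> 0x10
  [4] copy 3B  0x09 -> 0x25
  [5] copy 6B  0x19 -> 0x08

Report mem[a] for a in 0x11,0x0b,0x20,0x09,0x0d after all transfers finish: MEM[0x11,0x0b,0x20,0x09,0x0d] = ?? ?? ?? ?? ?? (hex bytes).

#0 dst[0x11+5] := {0xc2,0xd7,0xc6,0x42,0x79}
#1 dst[0x09+8] := {0x75,0x32,0xa3,0x71,0x51,0x01,0x98,0xb1}
#2 dst[0x1e+3] := {0x9e,0x7c,0x6a}
#3 dst[0x10+3] := {0x6a,0x41,0x1c}
#4 dst[0x25+3] := {0x75,0x32,0xa3}
#5 dst[0x08+6] := {0xce,0xec,0x64,0x08,0x01,0x9e}
query mem[0x11]=0x41, mem[0x0b]=0x08, mem[0x20]=0x6a, mem[0x09]=0xec, mem[0x0d]=0x9e

MEM[0x11,0x0b,0x20,0x09,0x0d] = 41 08 6a ec 9e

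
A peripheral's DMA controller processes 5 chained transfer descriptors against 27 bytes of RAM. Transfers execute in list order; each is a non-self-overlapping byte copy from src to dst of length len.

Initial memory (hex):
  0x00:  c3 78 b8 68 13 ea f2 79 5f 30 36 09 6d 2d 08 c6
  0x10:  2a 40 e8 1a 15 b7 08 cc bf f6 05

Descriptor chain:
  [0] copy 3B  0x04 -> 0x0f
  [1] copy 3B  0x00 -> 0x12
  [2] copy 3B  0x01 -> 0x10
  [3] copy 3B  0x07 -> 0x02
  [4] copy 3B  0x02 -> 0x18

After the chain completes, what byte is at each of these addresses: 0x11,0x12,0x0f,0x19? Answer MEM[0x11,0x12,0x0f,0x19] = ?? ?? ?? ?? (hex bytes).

[0] 0x04->0x0f len=3 : 13 ea f2
[1] 0x00->0x12 len=3 : c3 78 b8
[2] 0x01->0x10 len=3 : 78 b8 68
[3] 0x07->0x02 len=3 : 79 5f 30
[4] 0x02->0x18 len=3 : 79 5f 30
query mem[0x11]=0xb8, mem[0x12]=0x68, mem[0x0f]=0x13, mem[0x19]=0x5f

MEM[0x11,0x12,0x0f,0x19] = b8 68 13 5f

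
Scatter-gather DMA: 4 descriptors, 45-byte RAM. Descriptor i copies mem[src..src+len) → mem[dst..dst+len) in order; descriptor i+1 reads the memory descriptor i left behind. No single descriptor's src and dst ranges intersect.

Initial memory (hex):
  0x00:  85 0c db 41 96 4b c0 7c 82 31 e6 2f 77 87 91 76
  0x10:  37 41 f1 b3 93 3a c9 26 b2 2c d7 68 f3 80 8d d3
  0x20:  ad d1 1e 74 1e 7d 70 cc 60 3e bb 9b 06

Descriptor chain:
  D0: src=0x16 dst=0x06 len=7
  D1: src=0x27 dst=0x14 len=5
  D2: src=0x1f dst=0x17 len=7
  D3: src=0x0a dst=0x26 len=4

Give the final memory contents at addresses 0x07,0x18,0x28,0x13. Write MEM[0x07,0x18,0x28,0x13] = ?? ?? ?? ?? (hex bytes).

[0] 0x16->0x06 len=7 : c9 26 b2 2c d7 68 f3
[1] 0x27->0x14 len=5 : cc 60 3e bb 9b
[2] 0x1f->0x17 len=7 : d3 ad d1 1e 74 1e 7d
[3] 0x0a->0x26 len=4 : d7 68 f3 87
query mem[0x07]=0x26, mem[0x18]=0xad, mem[0x28]=0xf3, mem[0x13]=0xb3

MEM[0x07,0x18,0x28,0x13] = 26 ad f3 b3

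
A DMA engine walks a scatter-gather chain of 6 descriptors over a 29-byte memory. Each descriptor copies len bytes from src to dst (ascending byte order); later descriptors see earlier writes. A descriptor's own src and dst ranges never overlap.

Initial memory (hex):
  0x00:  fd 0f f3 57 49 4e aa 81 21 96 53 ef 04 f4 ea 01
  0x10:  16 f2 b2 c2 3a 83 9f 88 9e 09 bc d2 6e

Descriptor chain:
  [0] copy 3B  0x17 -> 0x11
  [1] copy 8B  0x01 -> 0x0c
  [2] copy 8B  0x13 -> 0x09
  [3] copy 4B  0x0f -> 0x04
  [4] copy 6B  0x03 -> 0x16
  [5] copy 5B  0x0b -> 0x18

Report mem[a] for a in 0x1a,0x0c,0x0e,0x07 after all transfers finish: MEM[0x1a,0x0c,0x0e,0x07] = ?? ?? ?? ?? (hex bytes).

MEM[0x1a,0x0c,0x0e,0x07] = 88 9f 9e 81

  after D0: wrote 3B at 0x11 = 889e09
  after D1: wrote 8B at 0x0c = 0ff357494eaa8121
  after D2: wrote 8B at 0x09 = 213a839f889e09bc
  after D3: wrote 4B at 0x04 = 09bcaa81
  after D4: wrote 6B at 0x16 = 5709bcaa8121
  after D5: wrote 5B at 0x18 = 839f889e09
query mem[0x1a]=0x88, mem[0x0c]=0x9f, mem[0x0e]=0x9e, mem[0x07]=0x81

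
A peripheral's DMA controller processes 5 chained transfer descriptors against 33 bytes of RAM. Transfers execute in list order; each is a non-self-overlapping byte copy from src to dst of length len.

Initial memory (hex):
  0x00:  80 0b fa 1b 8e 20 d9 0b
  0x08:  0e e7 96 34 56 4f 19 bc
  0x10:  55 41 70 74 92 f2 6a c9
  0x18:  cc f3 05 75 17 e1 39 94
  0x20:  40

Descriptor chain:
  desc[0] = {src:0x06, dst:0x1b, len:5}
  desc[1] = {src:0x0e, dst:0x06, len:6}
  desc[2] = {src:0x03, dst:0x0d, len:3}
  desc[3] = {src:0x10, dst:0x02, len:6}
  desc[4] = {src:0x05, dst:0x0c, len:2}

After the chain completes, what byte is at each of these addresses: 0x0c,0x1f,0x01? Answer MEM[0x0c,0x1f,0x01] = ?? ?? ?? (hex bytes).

  after D0: wrote 5B at 0x1b = d90b0ee796
  after D1: wrote 6B at 0x06 = 19bc55417074
  after D2: wrote 3B at 0x0d = 1b8e20
  after D3: wrote 6B at 0x02 = 5541707492f2
  after D4: wrote 2B at 0x0c = 7492
query mem[0x0c]=0x74, mem[0x1f]=0x96, mem[0x01]=0x0b

MEM[0x0c,0x1f,0x01] = 74 96 0b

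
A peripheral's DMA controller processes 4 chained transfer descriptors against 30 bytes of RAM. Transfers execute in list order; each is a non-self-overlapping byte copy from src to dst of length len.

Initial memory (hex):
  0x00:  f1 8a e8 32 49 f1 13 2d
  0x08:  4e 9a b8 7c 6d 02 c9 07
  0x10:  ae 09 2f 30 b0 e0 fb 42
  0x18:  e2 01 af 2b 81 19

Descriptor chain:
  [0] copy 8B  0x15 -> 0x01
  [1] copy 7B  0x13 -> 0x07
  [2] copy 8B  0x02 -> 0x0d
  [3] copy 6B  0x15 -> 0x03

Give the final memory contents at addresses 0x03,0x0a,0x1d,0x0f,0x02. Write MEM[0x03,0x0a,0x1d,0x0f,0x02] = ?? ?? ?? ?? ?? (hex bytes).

MEM[0x03,0x0a,0x1d,0x0f,0x02] = e0 fb 19 e2 fb

#0 dst[0x01+8] := {0xe0,0xfb,0x42,0xe2,0x01,0xaf,0x2b,0x81}
#1 dst[0x07+7] := {0x30,0xb0,0xe0,0xfb,0x42,0xe2,0x01}
#2 dst[0x0d+8] := {0xfb,0x42,0xe2,0x01,0xaf,0x30,0xb0,0xe0}
#3 dst[0x03+6] := {0xe0,0xfb,0x42,0xe2,0x01,0xaf}
query mem[0x03]=0xe0, mem[0x0a]=0xfb, mem[0x1d]=0x19, mem[0x0f]=0xe2, mem[0x02]=0xfb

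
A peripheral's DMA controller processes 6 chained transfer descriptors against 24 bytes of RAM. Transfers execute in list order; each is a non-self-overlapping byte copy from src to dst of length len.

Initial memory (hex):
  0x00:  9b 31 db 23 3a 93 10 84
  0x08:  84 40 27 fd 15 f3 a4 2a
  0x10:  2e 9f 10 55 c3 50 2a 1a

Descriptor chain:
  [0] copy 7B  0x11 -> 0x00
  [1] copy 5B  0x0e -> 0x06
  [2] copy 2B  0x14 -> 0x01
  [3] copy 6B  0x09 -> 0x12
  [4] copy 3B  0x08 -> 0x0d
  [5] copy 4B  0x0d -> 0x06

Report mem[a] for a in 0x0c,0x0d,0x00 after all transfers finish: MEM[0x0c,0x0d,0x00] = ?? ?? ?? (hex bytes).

  after D0: wrote 7B at 0x00 = 9f1055c3502a1a
  after D1: wrote 5B at 0x06 = a42a2e9f10
  after D2: wrote 2B at 0x01 = c350
  after D3: wrote 6B at 0x12 = 9f10fd15f3a4
  after D4: wrote 3B at 0x0d = 2e9f10
  after D5: wrote 4B at 0x06 = 2e9f102e
query mem[0x0c]=0x15, mem[0x0d]=0x2e, mem[0x00]=0x9f

MEM[0x0c,0x0d,0x00] = 15 2e 9f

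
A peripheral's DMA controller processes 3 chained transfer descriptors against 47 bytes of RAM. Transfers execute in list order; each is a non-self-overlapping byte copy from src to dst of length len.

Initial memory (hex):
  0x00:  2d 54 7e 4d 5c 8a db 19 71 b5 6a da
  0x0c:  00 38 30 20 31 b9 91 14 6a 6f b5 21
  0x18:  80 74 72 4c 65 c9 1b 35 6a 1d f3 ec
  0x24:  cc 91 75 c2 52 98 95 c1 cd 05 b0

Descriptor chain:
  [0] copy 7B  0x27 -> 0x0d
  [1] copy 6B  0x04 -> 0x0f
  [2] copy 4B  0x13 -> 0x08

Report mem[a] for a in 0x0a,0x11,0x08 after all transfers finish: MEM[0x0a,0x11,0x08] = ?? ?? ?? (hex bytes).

  after D0: wrote 7B at 0x0d = c2529895c1cd05
  after D1: wrote 6B at 0x0f = 5c8adb1971b5
  after D2: wrote 4B at 0x08 = 71b56fb5
query mem[0x0a]=0x6f, mem[0x11]=0xdb, mem[0x08]=0x71

MEM[0x0a,0x11,0x08] = 6f db 71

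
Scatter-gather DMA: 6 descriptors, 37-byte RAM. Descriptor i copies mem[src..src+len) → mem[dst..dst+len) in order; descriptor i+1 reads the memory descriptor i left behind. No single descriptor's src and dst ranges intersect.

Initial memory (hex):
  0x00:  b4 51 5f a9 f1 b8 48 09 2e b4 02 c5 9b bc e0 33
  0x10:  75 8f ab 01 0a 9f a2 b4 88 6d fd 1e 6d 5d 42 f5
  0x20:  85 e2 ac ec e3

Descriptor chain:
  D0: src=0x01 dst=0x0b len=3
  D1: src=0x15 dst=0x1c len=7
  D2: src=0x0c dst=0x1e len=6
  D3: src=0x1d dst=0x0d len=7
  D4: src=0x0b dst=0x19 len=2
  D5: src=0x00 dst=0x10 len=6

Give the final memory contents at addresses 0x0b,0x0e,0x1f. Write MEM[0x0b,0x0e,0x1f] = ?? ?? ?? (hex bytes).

#0 dst[0x0b+3] := {0x51,0x5f,0xa9}
#1 dst[0x1c+7] := {0x9f,0xa2,0xb4,0x88,0x6d,0xfd,0x1e}
#2 dst[0x1e+6] := {0x5f,0xa9,0xe0,0x33,0x75,0x8f}
#3 dst[0x0d+7] := {0xa2,0x5f,0xa9,0xe0,0x33,0x75,0x8f}
#4 dst[0x19+2] := {0x51,0x5f}
#5 dst[0x10+6] := {0xb4,0x51,0x5f,0xa9,0xf1,0xb8}
query mem[0x0b]=0x51, mem[0x0e]=0x5f, mem[0x1f]=0xa9

MEM[0x0b,0x0e,0x1f] = 51 5f a9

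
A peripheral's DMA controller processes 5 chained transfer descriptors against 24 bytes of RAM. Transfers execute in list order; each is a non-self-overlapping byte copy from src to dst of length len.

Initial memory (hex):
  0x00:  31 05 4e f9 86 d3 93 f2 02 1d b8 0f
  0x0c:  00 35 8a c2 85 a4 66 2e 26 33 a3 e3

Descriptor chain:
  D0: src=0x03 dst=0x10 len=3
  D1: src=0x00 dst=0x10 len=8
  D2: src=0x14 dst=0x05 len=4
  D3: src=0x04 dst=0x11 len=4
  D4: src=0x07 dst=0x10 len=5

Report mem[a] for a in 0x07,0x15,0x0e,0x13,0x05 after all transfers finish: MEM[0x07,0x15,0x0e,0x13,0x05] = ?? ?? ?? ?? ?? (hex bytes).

MEM[0x07,0x15,0x0e,0x13,0x05] = 93 d3 8a b8 86

D0: mem[0x10..0x12] <- [f9 86 d3]
D1: mem[0x10..0x17] <- [31 05 4e f9 86 d3 93 f2]
D2: mem[0x05..0x08] <- [86 d3 93 f2]
D3: mem[0x11..0x14] <- [86 86 d3 93]
D4: mem[0x10..0x14] <- [93 f2 1d b8 0f]
query mem[0x07]=0x93, mem[0x15]=0xd3, mem[0x0e]=0x8a, mem[0x13]=0xb8, mem[0x05]=0x86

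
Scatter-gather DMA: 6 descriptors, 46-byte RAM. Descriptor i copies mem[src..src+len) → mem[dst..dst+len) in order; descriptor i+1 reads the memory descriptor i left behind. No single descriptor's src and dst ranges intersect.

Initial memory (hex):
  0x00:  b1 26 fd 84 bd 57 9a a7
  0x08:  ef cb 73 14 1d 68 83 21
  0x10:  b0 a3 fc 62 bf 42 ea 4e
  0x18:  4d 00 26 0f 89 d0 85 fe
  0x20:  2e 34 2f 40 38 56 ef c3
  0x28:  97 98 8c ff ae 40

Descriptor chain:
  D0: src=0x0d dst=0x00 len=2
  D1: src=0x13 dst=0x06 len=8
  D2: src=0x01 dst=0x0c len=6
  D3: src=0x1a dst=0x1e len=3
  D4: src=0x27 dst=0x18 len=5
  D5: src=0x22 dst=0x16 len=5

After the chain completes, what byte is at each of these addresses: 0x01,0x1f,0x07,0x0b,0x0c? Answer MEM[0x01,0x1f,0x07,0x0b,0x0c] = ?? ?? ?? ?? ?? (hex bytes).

MEM[0x01,0x1f,0x07,0x0b,0x0c] = 83 0f bf 4d 83

#0 dst[0x00+2] := {0x68,0x83}
#1 dst[0x06+8] := {0x62,0xbf,0x42,0xea,0x4e,0x4d,0x00,0x26}
#2 dst[0x0c+6] := {0x83,0xfd,0x84,0xbd,0x57,0x62}
#3 dst[0x1e+3] := {0x26,0x0f,0x89}
#4 dst[0x18+5] := {0xc3,0x97,0x98,0x8c,0xff}
#5 dst[0x16+5] := {0x2f,0x40,0x38,0x56,0xef}
query mem[0x01]=0x83, mem[0x1f]=0x0f, mem[0x07]=0xbf, mem[0x0b]=0x4d, mem[0x0c]=0x83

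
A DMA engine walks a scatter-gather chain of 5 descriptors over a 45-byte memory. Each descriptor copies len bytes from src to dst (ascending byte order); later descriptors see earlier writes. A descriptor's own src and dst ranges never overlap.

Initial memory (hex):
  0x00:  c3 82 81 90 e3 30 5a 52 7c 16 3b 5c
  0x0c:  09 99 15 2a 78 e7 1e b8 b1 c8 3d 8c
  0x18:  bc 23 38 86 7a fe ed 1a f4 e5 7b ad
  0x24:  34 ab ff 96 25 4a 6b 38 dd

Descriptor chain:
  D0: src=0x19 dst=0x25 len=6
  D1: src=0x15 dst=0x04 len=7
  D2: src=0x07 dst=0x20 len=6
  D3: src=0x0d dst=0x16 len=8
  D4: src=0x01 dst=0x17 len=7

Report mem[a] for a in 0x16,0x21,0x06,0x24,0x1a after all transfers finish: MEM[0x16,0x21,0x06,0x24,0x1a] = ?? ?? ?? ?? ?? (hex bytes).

MEM[0x16,0x21,0x06,0x24,0x1a] = 99 23 8c 5c c8

#0 dst[0x25+6] := {0x23,0x38,0x86,0x7a,0xfe,0xed}
#1 dst[0x04+7] := {0xc8,0x3d,0x8c,0xbc,0x23,0x38,0x86}
#2 dst[0x20+6] := {0xbc,0x23,0x38,0x86,0x5c,0x09}
#3 dst[0x16+8] := {0x99,0x15,0x2a,0x78,0xe7,0x1e,0xb8,0xb1}
#4 dst[0x17+7] := {0x82,0x81,0x90,0xc8,0x3d,0x8c,0xbc}
query mem[0x16]=0x99, mem[0x21]=0x23, mem[0x06]=0x8c, mem[0x24]=0x5c, mem[0x1a]=0xc8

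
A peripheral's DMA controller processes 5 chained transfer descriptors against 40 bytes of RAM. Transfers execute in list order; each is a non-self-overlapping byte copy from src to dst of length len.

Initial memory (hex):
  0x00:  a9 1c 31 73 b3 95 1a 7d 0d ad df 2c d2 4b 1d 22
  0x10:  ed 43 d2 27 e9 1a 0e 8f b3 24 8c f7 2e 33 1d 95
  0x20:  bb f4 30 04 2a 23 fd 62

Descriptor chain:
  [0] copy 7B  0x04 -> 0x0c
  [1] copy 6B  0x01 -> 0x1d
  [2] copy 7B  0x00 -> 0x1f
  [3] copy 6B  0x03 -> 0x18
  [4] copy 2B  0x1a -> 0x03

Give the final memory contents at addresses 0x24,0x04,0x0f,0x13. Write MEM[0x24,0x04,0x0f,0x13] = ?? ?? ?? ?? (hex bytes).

MEM[0x24,0x04,0x0f,0x13] = 95 1a 7d 27

D0: mem[0x0c..0x12] <- [b3 95 1a 7d 0d ad df]
D1: mem[0x1d..0x22] <- [1c 31 73 b3 95 1a]
D2: mem[0x1f..0x25] <- [a9 1c 31 73 b3 95 1a]
D3: mem[0x18..0x1d] <- [73 b3 95 1a 7d 0d]
D4: mem[0x03..0x04] <- [95 1a]
query mem[0x24]=0x95, mem[0x04]=0x1a, mem[0x0f]=0x7d, mem[0x13]=0x27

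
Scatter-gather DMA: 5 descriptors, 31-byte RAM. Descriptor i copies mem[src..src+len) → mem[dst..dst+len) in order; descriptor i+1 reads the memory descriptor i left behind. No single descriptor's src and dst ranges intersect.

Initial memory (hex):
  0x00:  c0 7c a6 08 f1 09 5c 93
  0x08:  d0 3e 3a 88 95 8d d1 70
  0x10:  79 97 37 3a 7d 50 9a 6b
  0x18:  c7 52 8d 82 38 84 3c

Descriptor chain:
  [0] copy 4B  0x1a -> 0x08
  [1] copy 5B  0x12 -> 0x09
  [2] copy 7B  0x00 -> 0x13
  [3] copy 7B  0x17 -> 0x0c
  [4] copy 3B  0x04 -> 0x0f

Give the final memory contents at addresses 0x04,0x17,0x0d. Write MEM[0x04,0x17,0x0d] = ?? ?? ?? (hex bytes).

#0 dst[0x08+4] := {0x8d,0x82,0x38,0x84}
#1 dst[0x09+5] := {0x37,0x3a,0x7d,0x50,0x9a}
#2 dst[0x13+7] := {0xc0,0x7c,0xa6,0x08,0xf1,0x09,0x5c}
#3 dst[0x0c+7] := {0xf1,0x09,0x5c,0x8d,0x82,0x38,0x84}
#4 dst[0x0f+3] := {0xf1,0x09,0x5c}
query mem[0x04]=0xf1, mem[0x17]=0xf1, mem[0x0d]=0x09

MEM[0x04,0x17,0x0d] = f1 f1 09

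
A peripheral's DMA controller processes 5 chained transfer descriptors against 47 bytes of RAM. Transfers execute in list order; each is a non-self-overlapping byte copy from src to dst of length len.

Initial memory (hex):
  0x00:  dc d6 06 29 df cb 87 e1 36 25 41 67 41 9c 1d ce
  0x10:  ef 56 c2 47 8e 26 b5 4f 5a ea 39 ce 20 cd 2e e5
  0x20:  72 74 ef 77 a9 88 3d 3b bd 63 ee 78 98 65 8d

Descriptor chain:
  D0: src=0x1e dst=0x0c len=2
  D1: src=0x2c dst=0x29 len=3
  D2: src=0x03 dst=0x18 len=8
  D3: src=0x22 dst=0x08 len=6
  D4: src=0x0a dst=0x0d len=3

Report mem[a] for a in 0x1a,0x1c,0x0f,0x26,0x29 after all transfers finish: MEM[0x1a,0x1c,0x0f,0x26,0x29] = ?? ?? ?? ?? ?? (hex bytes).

#0 dst[0x0c+2] := {0x2e,0xe5}
#1 dst[0x29+3] := {0x98,0x65,0x8d}
#2 dst[0x18+8] := {0x29,0xdf,0xcb,0x87,0xe1,0x36,0x25,0x41}
#3 dst[0x08+6] := {0xef,0x77,0xa9,0x88,0x3d,0x3b}
#4 dst[0x0d+3] := {0xa9,0x88,0x3d}
query mem[0x1a]=0xcb, mem[0x1c]=0xe1, mem[0x0f]=0x3d, mem[0x26]=0x3d, mem[0x29]=0x98

MEM[0x1a,0x1c,0x0f,0x26,0x29] = cb e1 3d 3d 98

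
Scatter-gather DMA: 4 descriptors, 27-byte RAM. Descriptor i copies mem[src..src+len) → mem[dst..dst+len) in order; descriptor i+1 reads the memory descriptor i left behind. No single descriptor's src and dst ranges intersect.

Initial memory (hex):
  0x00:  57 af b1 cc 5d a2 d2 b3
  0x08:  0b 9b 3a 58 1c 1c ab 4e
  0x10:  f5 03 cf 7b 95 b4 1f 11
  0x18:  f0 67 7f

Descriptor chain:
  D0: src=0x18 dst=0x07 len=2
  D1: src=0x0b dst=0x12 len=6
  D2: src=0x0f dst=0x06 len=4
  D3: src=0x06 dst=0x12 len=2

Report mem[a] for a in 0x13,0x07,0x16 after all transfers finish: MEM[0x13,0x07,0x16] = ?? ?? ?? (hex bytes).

#0 dst[0x07+2] := {0xf0,0x67}
#1 dst[0x12+6] := {0x58,0x1c,0x1c,0xab,0x4e,0xf5}
#2 dst[0x06+4] := {0x4e,0xf5,0x03,0x58}
#3 dst[0x12+2] := {0x4e,0xf5}
query mem[0x13]=0xf5, mem[0x07]=0xf5, mem[0x16]=0x4e

MEM[0x13,0x07,0x16] = f5 f5 4e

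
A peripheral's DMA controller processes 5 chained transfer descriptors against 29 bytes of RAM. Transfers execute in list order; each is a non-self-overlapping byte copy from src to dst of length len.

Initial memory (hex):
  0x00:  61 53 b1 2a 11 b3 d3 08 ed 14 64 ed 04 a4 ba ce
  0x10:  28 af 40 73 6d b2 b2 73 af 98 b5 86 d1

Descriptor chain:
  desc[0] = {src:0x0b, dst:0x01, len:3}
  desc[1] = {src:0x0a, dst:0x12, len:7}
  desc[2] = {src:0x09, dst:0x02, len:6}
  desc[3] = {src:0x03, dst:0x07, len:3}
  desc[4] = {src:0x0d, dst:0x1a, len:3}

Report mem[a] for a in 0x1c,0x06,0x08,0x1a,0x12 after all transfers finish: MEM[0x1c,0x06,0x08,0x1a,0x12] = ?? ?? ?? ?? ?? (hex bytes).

MEM[0x1c,0x06,0x08,0x1a,0x12] = ce a4 ed a4 64

[0] 0x0b->0x01 len=3 : ed 04 a4
[1] 0x0a->0x12 len=7 : 64 ed 04 a4 ba ce 28
[2] 0x09->0x02 len=6 : 14 64 ed 04 a4 ba
[3] 0x03->0x07 len=3 : 64 ed 04
[4] 0x0d->0x1a len=3 : a4 ba ce
query mem[0x1c]=0xce, mem[0x06]=0xa4, mem[0x08]=0xed, mem[0x1a]=0xa4, mem[0x12]=0x64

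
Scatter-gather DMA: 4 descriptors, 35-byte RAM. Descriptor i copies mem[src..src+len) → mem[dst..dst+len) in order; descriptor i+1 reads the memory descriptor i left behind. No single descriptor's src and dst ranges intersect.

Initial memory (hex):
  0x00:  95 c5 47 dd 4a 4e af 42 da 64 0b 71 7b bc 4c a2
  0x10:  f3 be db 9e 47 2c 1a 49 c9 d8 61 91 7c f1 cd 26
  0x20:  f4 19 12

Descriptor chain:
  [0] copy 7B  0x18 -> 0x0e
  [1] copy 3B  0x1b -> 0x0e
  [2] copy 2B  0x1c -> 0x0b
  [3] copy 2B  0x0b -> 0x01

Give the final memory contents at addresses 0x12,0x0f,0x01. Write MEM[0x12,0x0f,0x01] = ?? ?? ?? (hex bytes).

#0 dst[0x0e+7] := {0xc9,0xd8,0x61,0x91,0x7c,0xf1,0xcd}
#1 dst[0x0e+3] := {0x91,0x7c,0xf1}
#2 dst[0x0b+2] := {0x7c,0xf1}
#3 dst[0x01+2] := {0x7c,0xf1}
query mem[0x12]=0x7c, mem[0x0f]=0x7c, mem[0x01]=0x7c

MEM[0x12,0x0f,0x01] = 7c 7c 7c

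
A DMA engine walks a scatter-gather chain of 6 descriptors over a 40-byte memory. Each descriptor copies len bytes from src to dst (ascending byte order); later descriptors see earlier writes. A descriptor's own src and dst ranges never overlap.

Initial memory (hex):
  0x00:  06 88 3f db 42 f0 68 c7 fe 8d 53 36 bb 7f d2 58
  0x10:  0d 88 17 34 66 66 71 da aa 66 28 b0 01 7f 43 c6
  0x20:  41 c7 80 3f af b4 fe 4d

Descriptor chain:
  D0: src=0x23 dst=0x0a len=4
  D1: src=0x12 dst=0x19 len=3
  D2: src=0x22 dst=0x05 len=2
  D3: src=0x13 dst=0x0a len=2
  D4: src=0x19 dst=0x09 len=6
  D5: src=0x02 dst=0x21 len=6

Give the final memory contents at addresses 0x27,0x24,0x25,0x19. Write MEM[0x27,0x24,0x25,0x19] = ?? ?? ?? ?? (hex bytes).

[0] 0x23->0x0a len=4 : 3f af b4 fe
[1] 0x12->0x19 len=3 : 17 34 66
[2] 0x22->0x05 len=2 : 80 3f
[3] 0x13->0x0a len=2 : 34 66
[4] 0x19->0x09 len=6 : 17 34 66 01 7f 43
[5] 0x02->0x21 len=6 : 3f db 42 80 3f c7
query mem[0x27]=0x4d, mem[0x24]=0x80, mem[0x25]=0x3f, mem[0x19]=0x17

MEM[0x27,0x24,0x25,0x19] = 4d 80 3f 17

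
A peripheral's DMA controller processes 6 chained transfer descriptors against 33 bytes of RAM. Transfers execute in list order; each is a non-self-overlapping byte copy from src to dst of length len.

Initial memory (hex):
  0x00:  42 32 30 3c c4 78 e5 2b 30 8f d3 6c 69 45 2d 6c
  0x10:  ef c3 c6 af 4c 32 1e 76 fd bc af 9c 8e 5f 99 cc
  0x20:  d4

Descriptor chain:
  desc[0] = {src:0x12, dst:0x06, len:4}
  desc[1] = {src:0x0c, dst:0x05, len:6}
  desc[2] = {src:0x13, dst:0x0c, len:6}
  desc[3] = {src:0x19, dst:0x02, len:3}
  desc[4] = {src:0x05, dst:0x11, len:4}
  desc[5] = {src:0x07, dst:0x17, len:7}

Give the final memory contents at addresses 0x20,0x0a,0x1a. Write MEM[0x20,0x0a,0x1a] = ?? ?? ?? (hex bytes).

MEM[0x20,0x0a,0x1a] = d4 c3 c3

#0 dst[0x06+4] := {0xc6,0xaf,0x4c,0x32}
#1 dst[0x05+6] := {0x69,0x45,0x2d,0x6c,0xef,0xc3}
#2 dst[0x0c+6] := {0xaf,0x4c,0x32,0x1e,0x76,0xfd}
#3 dst[0x02+3] := {0xbc,0xaf,0x9c}
#4 dst[0x11+4] := {0x69,0x45,0x2d,0x6c}
#5 dst[0x17+7] := {0x2d,0x6c,0xef,0xc3,0x6c,0xaf,0x4c}
query mem[0x20]=0xd4, mem[0x0a]=0xc3, mem[0x1a]=0xc3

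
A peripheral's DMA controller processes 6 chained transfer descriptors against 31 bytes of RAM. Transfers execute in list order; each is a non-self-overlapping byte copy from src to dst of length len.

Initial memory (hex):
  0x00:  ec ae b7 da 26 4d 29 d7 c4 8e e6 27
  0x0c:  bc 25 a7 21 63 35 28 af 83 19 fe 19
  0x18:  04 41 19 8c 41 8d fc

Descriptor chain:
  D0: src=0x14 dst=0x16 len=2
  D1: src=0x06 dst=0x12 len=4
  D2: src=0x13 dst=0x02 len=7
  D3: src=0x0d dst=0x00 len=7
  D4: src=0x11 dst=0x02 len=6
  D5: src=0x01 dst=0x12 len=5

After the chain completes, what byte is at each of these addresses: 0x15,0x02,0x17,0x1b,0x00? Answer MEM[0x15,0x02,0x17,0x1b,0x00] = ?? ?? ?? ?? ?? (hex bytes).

MEM[0x15,0x02,0x17,0x1b,0x00] = d7 35 19 8c 25

  after D0: wrote 2B at 0x16 = 8319
  after D1: wrote 4B at 0x12 = 29d7c48e
  after D2: wrote 7B at 0x02 = d7c48e83190441
  after D3: wrote 7B at 0x00 = 25a721633529d7
  after D4: wrote 6B at 0x02 = 3529d7c48e83
  after D5: wrote 5B at 0x12 = a73529d7c4
query mem[0x15]=0xd7, mem[0x02]=0x35, mem[0x17]=0x19, mem[0x1b]=0x8c, mem[0x00]=0x25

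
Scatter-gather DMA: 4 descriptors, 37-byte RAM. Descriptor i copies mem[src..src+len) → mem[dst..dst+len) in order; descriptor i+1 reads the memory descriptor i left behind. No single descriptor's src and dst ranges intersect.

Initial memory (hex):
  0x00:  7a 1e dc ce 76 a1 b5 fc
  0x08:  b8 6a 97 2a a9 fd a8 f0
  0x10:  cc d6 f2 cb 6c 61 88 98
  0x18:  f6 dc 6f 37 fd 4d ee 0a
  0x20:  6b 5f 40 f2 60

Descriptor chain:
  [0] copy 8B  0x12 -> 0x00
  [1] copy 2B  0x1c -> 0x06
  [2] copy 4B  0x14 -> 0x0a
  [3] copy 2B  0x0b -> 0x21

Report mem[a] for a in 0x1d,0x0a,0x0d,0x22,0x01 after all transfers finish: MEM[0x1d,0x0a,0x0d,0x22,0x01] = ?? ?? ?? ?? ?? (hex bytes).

#0 dst[0x00+8] := {0xf2,0xcb,0x6c,0x61,0x88,0x98,0xf6,0xdc}
#1 dst[0x06+2] := {0xfd,0x4d}
#2 dst[0x0a+4] := {0x6c,0x61,0x88,0x98}
#3 dst[0x21+2] := {0x61,0x88}
query mem[0x1d]=0x4d, mem[0x0a]=0x6c, mem[0x0d]=0x98, mem[0x22]=0x88, mem[0x01]=0xcb

MEM[0x1d,0x0a,0x0d,0x22,0x01] = 4d 6c 98 88 cb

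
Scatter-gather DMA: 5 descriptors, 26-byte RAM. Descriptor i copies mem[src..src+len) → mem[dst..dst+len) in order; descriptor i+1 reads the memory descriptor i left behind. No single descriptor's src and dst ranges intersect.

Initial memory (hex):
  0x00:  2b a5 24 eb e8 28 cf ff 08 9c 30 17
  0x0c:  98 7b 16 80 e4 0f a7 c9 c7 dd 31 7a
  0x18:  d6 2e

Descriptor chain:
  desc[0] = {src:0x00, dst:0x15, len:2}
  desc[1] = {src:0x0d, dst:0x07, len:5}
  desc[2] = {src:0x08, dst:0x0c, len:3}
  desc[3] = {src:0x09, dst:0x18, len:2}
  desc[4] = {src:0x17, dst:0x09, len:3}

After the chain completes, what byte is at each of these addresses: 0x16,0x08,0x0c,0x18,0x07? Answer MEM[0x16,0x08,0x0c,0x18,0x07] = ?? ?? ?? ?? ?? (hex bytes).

MEM[0x16,0x08,0x0c,0x18,0x07] = a5 16 16 80 7b

D0: mem[0x15..0x16] <- [2b a5]
D1: mem[0x07..0x0b] <- [7b 16 80 e4 0f]
D2: mem[0x0c..0x0e] <- [16 80 e4]
D3: mem[0x18..0x19] <- [80 e4]
D4: mem[0x09..0x0b] <- [7a 80 e4]
query mem[0x16]=0xa5, mem[0x08]=0x16, mem[0x0c]=0x16, mem[0x18]=0x80, mem[0x07]=0x7b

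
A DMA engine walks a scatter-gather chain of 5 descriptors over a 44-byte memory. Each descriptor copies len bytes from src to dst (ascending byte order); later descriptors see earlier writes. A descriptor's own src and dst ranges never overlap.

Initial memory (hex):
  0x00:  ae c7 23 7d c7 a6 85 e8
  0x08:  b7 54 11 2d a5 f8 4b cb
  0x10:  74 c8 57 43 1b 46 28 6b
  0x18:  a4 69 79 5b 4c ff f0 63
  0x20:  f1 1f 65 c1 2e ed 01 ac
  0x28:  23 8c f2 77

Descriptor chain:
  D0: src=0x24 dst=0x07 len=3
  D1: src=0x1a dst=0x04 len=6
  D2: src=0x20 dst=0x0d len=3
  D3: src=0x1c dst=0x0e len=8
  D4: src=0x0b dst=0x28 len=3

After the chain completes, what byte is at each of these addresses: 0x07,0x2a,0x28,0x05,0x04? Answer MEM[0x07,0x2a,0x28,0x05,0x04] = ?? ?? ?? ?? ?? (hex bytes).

  after D0: wrote 3B at 0x07 = 2eed01
  after D1: wrote 6B at 0x04 = 795b4cfff063
  after D2: wrote 3B at 0x0d = f11f65
  after D3: wrote 8B at 0x0e = 4cfff063f11f65c1
  after D4: wrote 3B at 0x28 = 2da5f1
query mem[0x07]=0xff, mem[0x2a]=0xf1, mem[0x28]=0x2d, mem[0x05]=0x5b, mem[0x04]=0x79

MEM[0x07,0x2a,0x28,0x05,0x04] = ff f1 2d 5b 79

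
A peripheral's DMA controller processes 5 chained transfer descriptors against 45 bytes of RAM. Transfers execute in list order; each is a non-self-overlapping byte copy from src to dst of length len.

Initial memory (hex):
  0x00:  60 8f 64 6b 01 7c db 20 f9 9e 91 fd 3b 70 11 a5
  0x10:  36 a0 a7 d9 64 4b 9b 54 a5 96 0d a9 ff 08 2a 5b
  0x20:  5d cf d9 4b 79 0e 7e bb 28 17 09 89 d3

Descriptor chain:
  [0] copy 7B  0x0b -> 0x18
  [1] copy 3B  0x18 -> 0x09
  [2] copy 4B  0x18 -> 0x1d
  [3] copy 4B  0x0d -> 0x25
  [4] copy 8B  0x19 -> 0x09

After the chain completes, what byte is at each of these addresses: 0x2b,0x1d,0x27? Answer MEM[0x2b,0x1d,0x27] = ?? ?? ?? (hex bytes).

MEM[0x2b,0x1d,0x27] = 89 fd a5

D0: mem[0x18..0x1e] <- [fd 3b 70 11 a5 36 a0]
D1: mem[0x09..0x0b] <- [fd 3b 70]
D2: mem[0x1d..0x20] <- [fd 3b 70 11]
D3: mem[0x25..0x28] <- [70 11 a5 36]
D4: mem[0x09..0x10] <- [3b 70 11 a5 fd 3b 70 11]
query mem[0x2b]=0x89, mem[0x1d]=0xfd, mem[0x27]=0xa5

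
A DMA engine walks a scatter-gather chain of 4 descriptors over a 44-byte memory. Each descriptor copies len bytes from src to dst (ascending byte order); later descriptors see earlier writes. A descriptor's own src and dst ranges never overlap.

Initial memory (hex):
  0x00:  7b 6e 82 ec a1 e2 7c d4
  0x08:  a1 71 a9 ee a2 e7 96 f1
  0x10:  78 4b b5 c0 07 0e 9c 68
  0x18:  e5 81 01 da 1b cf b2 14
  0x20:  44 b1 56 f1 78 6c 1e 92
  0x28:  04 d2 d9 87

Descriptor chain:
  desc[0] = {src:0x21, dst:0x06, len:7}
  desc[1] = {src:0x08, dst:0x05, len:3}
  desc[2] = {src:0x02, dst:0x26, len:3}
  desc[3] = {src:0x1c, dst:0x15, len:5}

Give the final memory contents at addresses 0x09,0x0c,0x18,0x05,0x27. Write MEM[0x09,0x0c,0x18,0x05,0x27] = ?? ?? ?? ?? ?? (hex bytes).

#0 dst[0x06+7] := {0xb1,0x56,0xf1,0x78,0x6c,0x1e,0x92}
#1 dst[0x05+3] := {0xf1,0x78,0x6c}
#2 dst[0x26+3] := {0x82,0xec,0xa1}
#3 dst[0x15+5] := {0x1b,0xcf,0xb2,0x14,0x44}
query mem[0x09]=0x78, mem[0x0c]=0x92, mem[0x18]=0x14, mem[0x05]=0xf1, mem[0x27]=0xec

MEM[0x09,0x0c,0x18,0x05,0x27] = 78 92 14 f1 ec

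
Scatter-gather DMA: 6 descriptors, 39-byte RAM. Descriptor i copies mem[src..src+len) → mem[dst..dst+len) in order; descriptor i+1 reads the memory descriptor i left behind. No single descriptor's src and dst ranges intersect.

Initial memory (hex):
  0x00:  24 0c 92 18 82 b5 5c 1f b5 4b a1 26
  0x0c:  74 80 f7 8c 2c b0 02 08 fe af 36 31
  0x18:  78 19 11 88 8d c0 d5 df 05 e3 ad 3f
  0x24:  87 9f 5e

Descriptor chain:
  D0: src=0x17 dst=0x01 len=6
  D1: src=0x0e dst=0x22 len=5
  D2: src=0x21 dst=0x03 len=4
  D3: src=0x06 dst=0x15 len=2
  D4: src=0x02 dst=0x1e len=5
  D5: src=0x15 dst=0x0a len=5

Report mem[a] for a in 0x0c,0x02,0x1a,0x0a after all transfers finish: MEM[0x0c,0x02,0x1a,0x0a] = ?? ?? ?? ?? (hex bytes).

MEM[0x0c,0x02,0x1a,0x0a] = 31 78 11 2c

[0] 0x17->0x01 len=6 : 31 78 19 11 88 8d
[1] 0x0e->0x22 len=5 : f7 8c 2c b0 02
[2] 0x21->0x03 len=4 : e3 f7 8c 2c
[3] 0x06->0x15 len=2 : 2c 1f
[4] 0x02->0x1e len=5 : 78 e3 f7 8c 2c
[5] 0x15->0x0a len=5 : 2c 1f 31 78 19
query mem[0x0c]=0x31, mem[0x02]=0x78, mem[0x1a]=0x11, mem[0x0a]=0x2c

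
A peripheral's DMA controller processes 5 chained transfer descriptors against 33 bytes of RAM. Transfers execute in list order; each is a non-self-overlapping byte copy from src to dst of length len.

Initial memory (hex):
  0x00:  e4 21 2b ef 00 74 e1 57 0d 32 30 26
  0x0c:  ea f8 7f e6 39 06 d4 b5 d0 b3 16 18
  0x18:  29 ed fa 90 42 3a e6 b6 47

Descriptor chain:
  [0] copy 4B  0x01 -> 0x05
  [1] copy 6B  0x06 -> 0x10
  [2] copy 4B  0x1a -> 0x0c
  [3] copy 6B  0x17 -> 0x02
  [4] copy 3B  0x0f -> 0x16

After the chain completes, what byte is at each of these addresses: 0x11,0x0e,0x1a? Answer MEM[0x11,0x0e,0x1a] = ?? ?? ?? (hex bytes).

MEM[0x11,0x0e,0x1a] = ef 42 fa

  after D0: wrote 4B at 0x05 = 212bef00
  after D1: wrote 6B at 0x10 = 2bef00323026
  after D2: wrote 4B at 0x0c = fa90423a
  after D3: wrote 6B at 0x02 = 1829edfa9042
  after D4: wrote 3B at 0x16 = 3a2bef
query mem[0x11]=0xef, mem[0x0e]=0x42, mem[0x1a]=0xfa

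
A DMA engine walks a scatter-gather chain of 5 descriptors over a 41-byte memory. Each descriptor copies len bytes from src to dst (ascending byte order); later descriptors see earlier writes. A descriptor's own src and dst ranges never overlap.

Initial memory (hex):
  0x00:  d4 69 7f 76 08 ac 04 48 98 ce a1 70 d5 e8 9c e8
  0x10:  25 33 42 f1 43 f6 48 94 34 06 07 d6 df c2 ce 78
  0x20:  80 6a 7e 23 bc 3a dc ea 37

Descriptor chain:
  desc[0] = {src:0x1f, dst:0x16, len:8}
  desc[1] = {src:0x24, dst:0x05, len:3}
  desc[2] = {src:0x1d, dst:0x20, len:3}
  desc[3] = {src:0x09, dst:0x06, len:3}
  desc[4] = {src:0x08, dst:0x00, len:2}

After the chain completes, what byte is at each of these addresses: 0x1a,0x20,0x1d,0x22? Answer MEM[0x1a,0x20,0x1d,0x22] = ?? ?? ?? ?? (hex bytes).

MEM[0x1a,0x20,0x1d,0x22] = 23 dc dc 78

  after D0: wrote 8B at 0x16 = 78806a7e23bc3adc
  after D1: wrote 3B at 0x05 = bc3adc
  after D2: wrote 3B at 0x20 = dcce78
  after D3: wrote 3B at 0x06 = cea170
  after D4: wrote 2B at 0x00 = 70ce
query mem[0x1a]=0x23, mem[0x20]=0xdc, mem[0x1d]=0xdc, mem[0x22]=0x78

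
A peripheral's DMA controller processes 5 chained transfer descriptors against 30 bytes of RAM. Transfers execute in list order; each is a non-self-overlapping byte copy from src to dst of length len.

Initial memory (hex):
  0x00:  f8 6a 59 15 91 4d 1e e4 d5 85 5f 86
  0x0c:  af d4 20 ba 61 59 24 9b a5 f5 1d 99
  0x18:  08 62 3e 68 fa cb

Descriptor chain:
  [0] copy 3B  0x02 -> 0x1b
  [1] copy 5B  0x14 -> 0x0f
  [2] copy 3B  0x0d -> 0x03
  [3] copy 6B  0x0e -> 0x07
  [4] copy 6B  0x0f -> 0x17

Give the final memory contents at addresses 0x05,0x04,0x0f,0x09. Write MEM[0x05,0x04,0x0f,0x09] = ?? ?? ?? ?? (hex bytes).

#0 dst[0x1b+3] := {0x59,0x15,0x91}
#1 dst[0x0f+5] := {0xa5,0xf5,0x1d,0x99,0x08}
#2 dst[0x03+3] := {0xd4,0x20,0xa5}
#3 dst[0x07+6] := {0x20,0xa5,0xf5,0x1d,0x99,0x08}
#4 dst[0x17+6] := {0xa5,0xf5,0x1d,0x99,0x08,0xa5}
query mem[0x05]=0xa5, mem[0x04]=0x20, mem[0x0f]=0xa5, mem[0x09]=0xf5

MEM[0x05,0x04,0x0f,0x09] = a5 20 a5 f5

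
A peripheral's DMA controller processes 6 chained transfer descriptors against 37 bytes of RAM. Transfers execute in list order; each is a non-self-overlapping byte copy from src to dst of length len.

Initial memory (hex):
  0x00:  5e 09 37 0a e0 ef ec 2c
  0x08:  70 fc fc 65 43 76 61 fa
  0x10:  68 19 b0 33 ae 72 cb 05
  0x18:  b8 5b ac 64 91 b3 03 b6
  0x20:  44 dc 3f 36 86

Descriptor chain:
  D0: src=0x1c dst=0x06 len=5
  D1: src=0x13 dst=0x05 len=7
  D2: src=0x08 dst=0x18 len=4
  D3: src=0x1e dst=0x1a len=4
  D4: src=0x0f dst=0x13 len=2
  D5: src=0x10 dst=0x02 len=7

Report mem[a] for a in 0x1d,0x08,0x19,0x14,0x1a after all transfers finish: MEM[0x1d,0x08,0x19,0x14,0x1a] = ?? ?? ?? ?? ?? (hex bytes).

[0] 0x1c->0x06 len=5 : 91 b3 03 b6 44
[1] 0x13->0x05 len=7 : 33 ae 72 cb 05 b8 5b
[2] 0x08->0x18 len=4 : cb 05 b8 5b
[3] 0x1e->0x1a len=4 : 03 b6 44 dc
[4] 0x0f->0x13 len=2 : fa 68
[5] 0x10->0x02 len=7 : 68 19 b0 fa 68 72 cb
query mem[0x1d]=0xdc, mem[0x08]=0xcb, mem[0x19]=0x05, mem[0x14]=0x68, mem[0x1a]=0x03

MEM[0x1d,0x08,0x19,0x14,0x1a] = dc cb 05 68 03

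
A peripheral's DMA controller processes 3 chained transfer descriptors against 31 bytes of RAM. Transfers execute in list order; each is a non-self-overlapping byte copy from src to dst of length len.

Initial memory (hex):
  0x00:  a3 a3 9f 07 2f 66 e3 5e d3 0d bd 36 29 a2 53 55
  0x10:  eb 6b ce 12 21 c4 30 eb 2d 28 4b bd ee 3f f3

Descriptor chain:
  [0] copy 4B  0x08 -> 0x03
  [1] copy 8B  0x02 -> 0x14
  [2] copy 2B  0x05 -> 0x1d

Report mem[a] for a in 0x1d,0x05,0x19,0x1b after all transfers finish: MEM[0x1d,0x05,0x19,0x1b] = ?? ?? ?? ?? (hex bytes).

#0 dst[0x03+4] := {0xd3,0x0d,0xbd,0x36}
#1 dst[0x14+8] := {0x9f,0xd3,0x0d,0xbd,0x36,0x5e,0xd3,0x0d}
#2 dst[0x1d+2] := {0xbd,0x36}
query mem[0x1d]=0xbd, mem[0x05]=0xbd, mem[0x19]=0x5e, mem[0x1b]=0x0d

MEM[0x1d,0x05,0x19,0x1b] = bd bd 5e 0d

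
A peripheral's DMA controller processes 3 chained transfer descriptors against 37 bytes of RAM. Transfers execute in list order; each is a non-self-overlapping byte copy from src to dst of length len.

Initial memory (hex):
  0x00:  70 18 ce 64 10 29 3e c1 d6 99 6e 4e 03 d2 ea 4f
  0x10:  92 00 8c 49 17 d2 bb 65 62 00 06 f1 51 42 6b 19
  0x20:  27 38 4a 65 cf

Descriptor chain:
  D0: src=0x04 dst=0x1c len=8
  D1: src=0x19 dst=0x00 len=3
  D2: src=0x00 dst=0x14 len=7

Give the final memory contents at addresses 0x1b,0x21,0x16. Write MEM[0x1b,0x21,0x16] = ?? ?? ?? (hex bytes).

  after D0: wrote 8B at 0x1c = 10293ec1d6996e4e
  after D1: wrote 3B at 0x00 = 0006f1
  after D2: wrote 7B at 0x14 = 0006f16410293e
query mem[0x1b]=0xf1, mem[0x21]=0x99, mem[0x16]=0xf1

MEM[0x1b,0x21,0x16] = f1 99 f1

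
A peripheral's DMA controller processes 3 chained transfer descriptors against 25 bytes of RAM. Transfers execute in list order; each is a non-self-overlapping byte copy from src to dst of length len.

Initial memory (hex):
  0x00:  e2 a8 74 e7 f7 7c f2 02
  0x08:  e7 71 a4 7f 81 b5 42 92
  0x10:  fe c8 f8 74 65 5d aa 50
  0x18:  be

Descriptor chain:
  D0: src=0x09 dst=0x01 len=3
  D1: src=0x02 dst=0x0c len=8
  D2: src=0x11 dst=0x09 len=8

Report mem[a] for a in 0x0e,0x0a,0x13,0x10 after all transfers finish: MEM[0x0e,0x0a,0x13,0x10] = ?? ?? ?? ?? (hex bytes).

[0] 0x09->0x01 len=3 : 71 a4 7f
[1] 0x02->0x0c len=8 : a4 7f f7 7c f2 02 e7 71
[2] 0x11->0x09 len=8 : 02 e7 71 65 5d aa 50 be
query mem[0x0e]=0xaa, mem[0x0a]=0xe7, mem[0x13]=0x71, mem[0x10]=0xbe

MEM[0x0e,0x0a,0x13,0x10] = aa e7 71 be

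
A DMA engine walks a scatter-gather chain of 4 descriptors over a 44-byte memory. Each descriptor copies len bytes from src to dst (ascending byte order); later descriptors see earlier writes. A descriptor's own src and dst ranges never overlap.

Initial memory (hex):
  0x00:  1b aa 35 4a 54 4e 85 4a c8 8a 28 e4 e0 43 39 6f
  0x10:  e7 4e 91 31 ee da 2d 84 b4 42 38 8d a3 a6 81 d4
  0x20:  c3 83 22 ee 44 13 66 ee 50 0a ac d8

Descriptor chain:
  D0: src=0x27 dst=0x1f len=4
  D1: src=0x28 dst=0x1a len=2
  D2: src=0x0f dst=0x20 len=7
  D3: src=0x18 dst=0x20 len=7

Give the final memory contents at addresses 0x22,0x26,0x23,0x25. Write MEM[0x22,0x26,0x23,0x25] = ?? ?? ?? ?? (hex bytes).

#0 dst[0x1f+4] := {0xee,0x50,0x0a,0xac}
#1 dst[0x1a+2] := {0x50,0x0a}
#2 dst[0x20+7] := {0x6f,0xe7,0x4e,0x91,0x31,0xee,0xda}
#3 dst[0x20+7] := {0xb4,0x42,0x50,0x0a,0xa3,0xa6,0x81}
query mem[0x22]=0x50, mem[0x26]=0x81, mem[0x23]=0x0a, mem[0x25]=0xa6

MEM[0x22,0x26,0x23,0x25] = 50 81 0a a6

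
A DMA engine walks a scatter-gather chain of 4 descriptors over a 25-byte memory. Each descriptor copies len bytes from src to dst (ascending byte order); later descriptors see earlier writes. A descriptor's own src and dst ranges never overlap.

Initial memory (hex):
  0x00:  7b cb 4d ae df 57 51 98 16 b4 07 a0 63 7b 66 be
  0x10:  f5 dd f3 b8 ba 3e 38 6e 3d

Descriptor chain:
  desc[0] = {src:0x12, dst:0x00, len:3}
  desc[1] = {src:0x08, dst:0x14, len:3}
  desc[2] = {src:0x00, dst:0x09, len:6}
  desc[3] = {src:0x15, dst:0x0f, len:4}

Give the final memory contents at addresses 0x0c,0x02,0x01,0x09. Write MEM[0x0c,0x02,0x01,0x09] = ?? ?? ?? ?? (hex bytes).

[0] 0x12->0x00 len=3 : f3 b8 ba
[1] 0x08->0x14 len=3 : 16 b4 07
[2] 0x00->0x09 len=6 : f3 b8 ba ae df 57
[3] 0x15->0x0f len=4 : b4 07 6e 3d
query mem[0x0c]=0xae, mem[0x02]=0xba, mem[0x01]=0xb8, mem[0x09]=0xf3

MEM[0x0c,0x02,0x01,0x09] = ae ba b8 f3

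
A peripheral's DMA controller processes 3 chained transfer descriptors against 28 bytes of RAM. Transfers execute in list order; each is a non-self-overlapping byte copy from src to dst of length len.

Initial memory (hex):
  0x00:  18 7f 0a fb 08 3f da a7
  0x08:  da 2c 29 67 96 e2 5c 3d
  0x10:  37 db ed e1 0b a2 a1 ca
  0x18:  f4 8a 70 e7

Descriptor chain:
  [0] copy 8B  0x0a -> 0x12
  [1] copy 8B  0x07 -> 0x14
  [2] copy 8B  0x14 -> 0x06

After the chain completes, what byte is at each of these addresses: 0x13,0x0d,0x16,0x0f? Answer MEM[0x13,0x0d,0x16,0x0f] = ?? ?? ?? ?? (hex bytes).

MEM[0x13,0x0d,0x16,0x0f] = 67 5c 2c 3d

D0: mem[0x12..0x19] <- [29 67 96 e2 5c 3d 37 db]
D1: mem[0x14..0x1b] <- [a7 da 2c 29 67 96 e2 5c]
D2: mem[0x06..0x0d] <- [a7 da 2c 29 67 96 e2 5c]
query mem[0x13]=0x67, mem[0x0d]=0x5c, mem[0x16]=0x2c, mem[0x0f]=0x3d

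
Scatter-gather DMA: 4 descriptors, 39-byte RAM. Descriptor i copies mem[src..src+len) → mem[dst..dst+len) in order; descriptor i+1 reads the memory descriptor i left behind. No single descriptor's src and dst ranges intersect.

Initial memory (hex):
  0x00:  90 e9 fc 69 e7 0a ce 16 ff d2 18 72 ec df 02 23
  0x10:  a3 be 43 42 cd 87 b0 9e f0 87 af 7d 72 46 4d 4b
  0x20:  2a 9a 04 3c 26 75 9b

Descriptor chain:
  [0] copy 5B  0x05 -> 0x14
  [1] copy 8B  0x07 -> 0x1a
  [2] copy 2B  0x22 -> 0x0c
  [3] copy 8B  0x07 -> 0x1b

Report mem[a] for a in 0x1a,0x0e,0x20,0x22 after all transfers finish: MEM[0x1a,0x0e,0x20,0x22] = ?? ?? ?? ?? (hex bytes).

MEM[0x1a,0x0e,0x20,0x22] = 16 02 04 02

[0] 0x05->0x14 len=5 : 0a ce 16 ff d2
[1] 0x07->0x1a len=8 : 16 ff d2 18 72 ec df 02
[2] 0x22->0x0c len=2 : 04 3c
[3] 0x07->0x1b len=8 : 16 ff d2 18 72 04 3c 02
query mem[0x1a]=0x16, mem[0x0e]=0x02, mem[0x20]=0x04, mem[0x22]=0x02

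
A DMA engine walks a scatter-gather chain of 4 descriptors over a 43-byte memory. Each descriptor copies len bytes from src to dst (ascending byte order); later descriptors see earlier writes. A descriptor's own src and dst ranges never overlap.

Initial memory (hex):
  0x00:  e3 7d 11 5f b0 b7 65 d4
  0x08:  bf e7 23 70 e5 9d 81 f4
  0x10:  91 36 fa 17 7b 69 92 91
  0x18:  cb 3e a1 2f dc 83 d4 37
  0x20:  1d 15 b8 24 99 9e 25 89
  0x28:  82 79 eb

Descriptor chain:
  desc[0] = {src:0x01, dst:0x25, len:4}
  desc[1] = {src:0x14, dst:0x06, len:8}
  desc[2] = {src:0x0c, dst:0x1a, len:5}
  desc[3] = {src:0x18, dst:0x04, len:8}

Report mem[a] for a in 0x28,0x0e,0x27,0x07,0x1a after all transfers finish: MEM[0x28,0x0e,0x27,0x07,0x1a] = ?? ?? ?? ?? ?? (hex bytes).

#0 dst[0x25+4] := {0x7d,0x11,0x5f,0xb0}
#1 dst[0x06+8] := {0x7b,0x69,0x92,0x91,0xcb,0x3e,0xa1,0x2f}
#2 dst[0x1a+5] := {0xa1,0x2f,0x81,0xf4,0x91}
#3 dst[0x04+8] := {0xcb,0x3e,0xa1,0x2f,0x81,0xf4,0x91,0x37}
query mem[0x28]=0xb0, mem[0x0e]=0x81, mem[0x27]=0x5f, mem[0x07]=0x2f, mem[0x1a]=0xa1

MEM[0x28,0x0e,0x27,0x07,0x1a] = b0 81 5f 2f a1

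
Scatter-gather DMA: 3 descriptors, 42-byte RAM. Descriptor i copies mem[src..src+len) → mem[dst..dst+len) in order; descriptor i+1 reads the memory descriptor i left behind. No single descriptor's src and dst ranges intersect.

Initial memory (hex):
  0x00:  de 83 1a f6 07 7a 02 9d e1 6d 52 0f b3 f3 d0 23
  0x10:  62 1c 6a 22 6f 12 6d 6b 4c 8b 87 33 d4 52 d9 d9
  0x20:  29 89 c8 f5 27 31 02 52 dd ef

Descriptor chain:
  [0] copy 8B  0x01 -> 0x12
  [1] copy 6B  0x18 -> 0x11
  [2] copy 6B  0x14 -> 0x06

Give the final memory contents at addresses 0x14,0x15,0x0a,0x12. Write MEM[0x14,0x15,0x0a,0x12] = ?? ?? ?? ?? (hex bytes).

MEM[0x14,0x15,0x0a,0x12] = 33 d4 9d e1

  after D0: wrote 8B at 0x12 = 831af6077a029de1
  after D1: wrote 6B at 0x11 = 9de18733d452
  after D2: wrote 6B at 0x06 = 33d452029de1
query mem[0x14]=0x33, mem[0x15]=0xd4, mem[0x0a]=0x9d, mem[0x12]=0xe1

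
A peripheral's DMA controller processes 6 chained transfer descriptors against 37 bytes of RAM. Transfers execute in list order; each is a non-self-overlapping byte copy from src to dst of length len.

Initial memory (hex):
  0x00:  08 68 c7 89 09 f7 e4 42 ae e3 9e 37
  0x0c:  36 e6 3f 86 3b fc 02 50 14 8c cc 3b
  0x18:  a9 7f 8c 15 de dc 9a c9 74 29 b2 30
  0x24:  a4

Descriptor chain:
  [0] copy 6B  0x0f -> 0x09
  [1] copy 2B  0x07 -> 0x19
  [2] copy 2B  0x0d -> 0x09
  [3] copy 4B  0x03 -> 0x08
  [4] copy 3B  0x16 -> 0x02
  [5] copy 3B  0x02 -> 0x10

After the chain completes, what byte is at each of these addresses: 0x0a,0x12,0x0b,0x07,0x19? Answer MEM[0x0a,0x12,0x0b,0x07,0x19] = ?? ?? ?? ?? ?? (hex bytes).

MEM[0x0a,0x12,0x0b,0x07,0x19] = f7 a9 e4 42 42

  after D0: wrote 6B at 0x09 = 863bfc025014
  after D1: wrote 2B at 0x19 = 42ae
  after D2: wrote 2B at 0x09 = 5014
  after D3: wrote 4B at 0x08 = 8909f7e4
  after D4: wrote 3B at 0x02 = cc3ba9
  after D5: wrote 3B at 0x10 = cc3ba9
query mem[0x0a]=0xf7, mem[0x12]=0xa9, mem[0x0b]=0xe4, mem[0x07]=0x42, mem[0x19]=0x42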